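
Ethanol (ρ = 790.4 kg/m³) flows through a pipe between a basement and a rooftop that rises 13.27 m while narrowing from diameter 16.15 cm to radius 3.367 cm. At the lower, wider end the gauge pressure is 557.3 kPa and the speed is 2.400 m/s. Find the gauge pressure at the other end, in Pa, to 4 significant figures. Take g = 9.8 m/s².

Mass conservation (A₁v₁ = A₂v₂) gives v₂ = 2.400 × 204.8/35.62 = 13.80 m/s.
Energy conservation along the streamline gives P₂ = P₁ − ½ρ(v₂² − v₁²) − ρg(h₂ − h₁).
P₂ = 557300 + ½·790.4·(2.400² − 13.80²) − 790.4·9.8·(+13.27) = 557300 + (-73030) − (102800) = 381500 Pa.

P₂ ≈ 381500 Pa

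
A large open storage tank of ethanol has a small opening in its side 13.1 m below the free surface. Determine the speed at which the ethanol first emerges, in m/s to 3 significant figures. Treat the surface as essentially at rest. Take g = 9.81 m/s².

v ≈ 16.0 m/s

Bernoulli from surface to hole (P equal, v_surface ≈ 0): v = √(2gh) = √(2×9.81×13.1) = 16.0 m/s.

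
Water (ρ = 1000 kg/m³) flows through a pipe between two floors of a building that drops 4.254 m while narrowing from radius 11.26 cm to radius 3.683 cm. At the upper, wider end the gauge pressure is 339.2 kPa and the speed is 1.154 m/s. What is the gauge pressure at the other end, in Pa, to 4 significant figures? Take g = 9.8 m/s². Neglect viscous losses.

By continuity, v₂ = v₁·A₁/A₂ = 1.154·(398.3/42.61) = 10.79 m/s.
Bernoulli: P₁ + ½ρv₁² + ρg h₁ = P₂ + ½ρv₂² + ρg h₂, so P₂ = P₁ + ½ρ(v₁² − v₂²) − ρg(h₂ − h₁).
P₂ = 339200 + ½·1000·(1.154² − 10.79²) − 1000·9.8·(−4.254) = 339200 + (-57510) − (-41690) = 323400 Pa.

P₂ ≈ 323400 Pa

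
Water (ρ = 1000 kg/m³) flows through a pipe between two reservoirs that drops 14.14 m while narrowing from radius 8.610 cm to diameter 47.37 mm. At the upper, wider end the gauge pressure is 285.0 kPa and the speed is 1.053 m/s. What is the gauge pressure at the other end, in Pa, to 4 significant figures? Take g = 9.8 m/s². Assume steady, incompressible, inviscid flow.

P₂ ≈ 327300 Pa

By continuity, v₂ = v₁·A₁/A₂ = 1.053·(232.9/17.62) = 13.92 m/s.
Applying Bernoulli between the two ends and solving for P₂: P₂ = P₁ + ½ρ(v₁² − v₂²) − ρgΔh.
P₂ = 285000 + ½·1000·(1.053² − 13.92²) − 1000·9.8·(−14.14) = 285000 + (-96260) − (-138600) = 327300 Pa.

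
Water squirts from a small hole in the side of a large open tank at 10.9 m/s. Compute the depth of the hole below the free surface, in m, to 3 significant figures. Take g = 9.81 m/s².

For a small hole in a large open tank, ½v² = gh, giving h = v²/(2g).
h = 10.9²/(2·9.81) = 119/19.62 = 6.06 m.

h = 6.06 m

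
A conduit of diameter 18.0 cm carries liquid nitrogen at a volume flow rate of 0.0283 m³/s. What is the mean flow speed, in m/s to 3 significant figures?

Q = 0.0283 m³/s = 0.0283 m³/s.
v = Q/A = 0.0283 / 0.0254 = 1.11 m/s.

1.11 m/s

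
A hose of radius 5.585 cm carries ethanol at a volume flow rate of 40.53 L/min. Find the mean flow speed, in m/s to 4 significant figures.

Q = 40.53 L/min = 0.0006755 m³/s.
v = Q/A = 0.0006755 / 0.009799 = 0.06893 m/s.

0.06893 m/s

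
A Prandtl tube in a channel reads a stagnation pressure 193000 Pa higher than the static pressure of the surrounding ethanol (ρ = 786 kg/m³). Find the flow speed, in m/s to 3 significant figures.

v ≈ 22.2 m/s

Bernoulli between the free stream and the stagnation point: ½ρv² = P_stag − P_static.
v = √(2ΔP/ρ) = √(2·193000/786) = 22.2 m/s.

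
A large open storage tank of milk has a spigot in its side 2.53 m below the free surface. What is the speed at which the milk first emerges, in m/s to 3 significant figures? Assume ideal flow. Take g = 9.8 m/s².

The surface is effectively still and both ends are open, so ½v² = gh and v = √(2·9.8·2.53) = 7.04 m/s.

v ≈ 7.04 m/s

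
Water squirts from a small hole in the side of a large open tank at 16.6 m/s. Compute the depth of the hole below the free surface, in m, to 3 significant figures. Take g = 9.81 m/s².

Inverting v = √(2gh) gives h = v² / 2g.
h = 16.6²/(2·9.81) = 276/19.62 = 14.0 m.

14.0 m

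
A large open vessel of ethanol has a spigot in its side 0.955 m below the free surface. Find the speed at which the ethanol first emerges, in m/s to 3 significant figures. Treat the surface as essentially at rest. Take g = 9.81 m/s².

v = 4.33 m/s

The surface is effectively still and both ends are open, so ½v² = gh and v = √(2·9.81·0.955) = 4.33 m/s.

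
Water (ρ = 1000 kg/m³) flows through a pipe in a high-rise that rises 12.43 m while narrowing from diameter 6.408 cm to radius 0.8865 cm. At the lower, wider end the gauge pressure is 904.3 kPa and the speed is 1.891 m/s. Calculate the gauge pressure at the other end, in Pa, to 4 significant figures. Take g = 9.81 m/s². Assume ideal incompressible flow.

P₂ ≈ 479100 Pa

The volume flow rate is constant, so v₂ = (A₁/A₂)v₁ = (32.25/2.469)·1.891 = 24.70 m/s.
Applying Bernoulli between the two ends and solving for P₂: P₂ = P₁ + ½ρ(v₁² − v₂²) − ρgΔh.
P₂ = 904300 + ½·1000·(1.891² − 24.70²) − 1000·9.81·(+12.43) = 904300 + (-303300) − (121900) = 479100 Pa.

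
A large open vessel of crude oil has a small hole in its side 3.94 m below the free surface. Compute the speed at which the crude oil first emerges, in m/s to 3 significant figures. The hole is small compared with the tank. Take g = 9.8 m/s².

v ≈ 8.79 m/s

Bernoulli from surface to hole (P equal, v_surface ≈ 0): v = √(2gh) = √(2×9.8×3.94) = 8.79 m/s.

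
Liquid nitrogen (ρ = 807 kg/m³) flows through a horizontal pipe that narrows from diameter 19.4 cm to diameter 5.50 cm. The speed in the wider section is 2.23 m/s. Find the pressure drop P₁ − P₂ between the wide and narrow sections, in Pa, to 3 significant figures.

Mass conservation (A₁v₁ = A₂v₂) gives v₂ = 2.23 × 296/23.8 = 27.7 m/s.
Along the horizontal streamline, P + ½ρv² is constant.
P₁ − P₂ = ½·807·(27.7² − 2.23²) = ½·807·765 = 309000 Pa.

ΔP ≈ 309000 Pa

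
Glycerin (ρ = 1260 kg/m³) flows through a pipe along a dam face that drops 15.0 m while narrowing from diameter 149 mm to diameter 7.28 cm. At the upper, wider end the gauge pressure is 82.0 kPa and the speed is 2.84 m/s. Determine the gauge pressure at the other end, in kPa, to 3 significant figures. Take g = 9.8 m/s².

P₂ ≈ 183 kPa

The volume flow rate is constant, so v₂ = (A₁/A₂)v₁ = (174/41.6)·2.84 = 11.9 m/s.
Applying Bernoulli between the two ends and solving for P₂: P₂ = P₁ + ½ρ(v₁² − v₂²) − ρgΔh.
P₂ = 82000 + ½·1260·(2.84² − 11.9²) − 1260·9.8·(−15.0) = 82000 + (-84100) − (-185000) = 183000 Pa.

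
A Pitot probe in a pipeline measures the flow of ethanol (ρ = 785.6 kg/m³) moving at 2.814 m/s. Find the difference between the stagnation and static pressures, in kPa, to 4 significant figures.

ΔP ≈ 3.110 kPa

At the stagnation point the flow is brought to rest, so Bernoulli gives P_stag − P_static = ½ρv².
ΔP = ½·785.6·2.814² = 3110 Pa.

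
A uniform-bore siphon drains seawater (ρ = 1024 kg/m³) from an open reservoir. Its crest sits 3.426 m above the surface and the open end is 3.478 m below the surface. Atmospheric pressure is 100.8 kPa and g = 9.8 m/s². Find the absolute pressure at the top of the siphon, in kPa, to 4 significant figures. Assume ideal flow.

P_top = 31.52 kPa

Bernoulli surface→outlet gives ½v² = g·h_out, so v = √(2·9.8·3.478) = 8.256 m/s.
The bore is uniform, so the speed at the crest is the same v. Bernoulli surface→crest: P_atm = P_top + ½ρv² + ρg·h_top.
P_top = 100800 − ½·1024·8.256² − 1024·9.8·3.426 = 31520 Pa.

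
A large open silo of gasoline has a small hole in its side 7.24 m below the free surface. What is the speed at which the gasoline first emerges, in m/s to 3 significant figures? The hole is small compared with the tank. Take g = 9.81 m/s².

The surface is effectively still and both ends are open, so ½v² = gh and v = √(2·9.81·7.24) = 11.9 m/s.

v = 11.9 m/s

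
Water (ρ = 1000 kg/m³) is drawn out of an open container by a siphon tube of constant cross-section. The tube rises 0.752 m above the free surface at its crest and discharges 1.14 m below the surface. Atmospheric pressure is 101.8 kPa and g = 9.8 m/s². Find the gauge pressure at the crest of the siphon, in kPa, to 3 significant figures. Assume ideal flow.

The outlet speed comes from Torricelli: v = √(2g·1.14) = 4.73 m/s.
With constant cross-section the crest speed equals v; applying Bernoulli from the surface up to the crest, P_top = P_atm − ½ρv² − ρg·h_top.
P_top = 101800 − ½·1000·4.73² − 1000·9.8·0.752 = 83300 Pa. So P_gauge = P_top − P_atm = -18500 Pa.

-18.5 kPa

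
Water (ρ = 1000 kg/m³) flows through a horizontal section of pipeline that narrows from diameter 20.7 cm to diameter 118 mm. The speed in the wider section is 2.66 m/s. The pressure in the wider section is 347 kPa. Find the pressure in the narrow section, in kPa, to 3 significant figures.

P₂ ≈ 317 kPa

Continuity gives A₁v₁ = A₂v₂, so v₂ = (337 cm²)/(109 cm²) × 2.66 m/s = 8.19 m/s.
The pipe is horizontal, so Bernoulli reduces to P₁ + ½ρv₁² = P₂ + ½ρv₂².
P₂ = P₁ − ½ρ(v₂² − v₁²) = 347000 − ½·1000·(8.19² − 2.66²) = 347000 − 30000 = 317000 Pa.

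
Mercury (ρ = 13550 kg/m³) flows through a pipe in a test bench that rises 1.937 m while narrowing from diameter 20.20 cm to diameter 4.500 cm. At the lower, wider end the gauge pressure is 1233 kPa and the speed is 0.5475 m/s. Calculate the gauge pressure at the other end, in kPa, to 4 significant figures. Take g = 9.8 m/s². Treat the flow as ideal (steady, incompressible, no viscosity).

By continuity, v₂ = v₁·A₁/A₂ = 0.5475·(320.5/15.90) = 11.03 m/s.
Bernoulli: P₁ + ½ρv₁² + ρg h₁ = P₂ + ½ρv₂² + ρg h₂, so P₂ = P₁ + ½ρ(v₁² − v₂²) − ρg(h₂ − h₁).
P₂ = 1233000 + ½·13550·(0.5475² − 11.03²) − 13550·9.8·(+1.937) = 1233000 + (-822500) − (257200) = 153200 Pa.

P₂ ≈ 153.2 kPa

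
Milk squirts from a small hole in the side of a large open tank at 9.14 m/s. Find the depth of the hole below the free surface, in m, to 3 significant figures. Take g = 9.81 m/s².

h ≈ 4.26 m

Inverting v = √(2gh) gives h = v² / 2g.
h = 9.14²/(2·9.81) = 83.5/19.62 = 4.26 m.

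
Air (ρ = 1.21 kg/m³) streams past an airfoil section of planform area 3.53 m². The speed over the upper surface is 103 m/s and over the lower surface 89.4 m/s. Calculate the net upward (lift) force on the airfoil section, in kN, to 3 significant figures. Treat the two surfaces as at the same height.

5.59 kN

From P + ½ρv² = const at equal height, P_low − P_up = ½ρ(v_up² − v_low²).
ΔP = ½·1.21·(103² − 89.4²) = 1580 Pa.
Lift = ΔP · A = 1580 × 3.53 = 5590 N.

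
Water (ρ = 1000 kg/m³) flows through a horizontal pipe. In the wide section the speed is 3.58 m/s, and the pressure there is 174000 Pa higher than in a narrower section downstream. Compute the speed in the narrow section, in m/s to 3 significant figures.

v₂ ≈ 19.0 m/s

Horizontal Bernoulli: P₁ + ½ρv₁² = P₂ + ½ρv₂², so v₂² = v₁² + 2(P₁ − P₂)/ρ.
v₂ = √(3.58² + 2·174000/1000) = √(12.8 + 348) = 19.0 m/s.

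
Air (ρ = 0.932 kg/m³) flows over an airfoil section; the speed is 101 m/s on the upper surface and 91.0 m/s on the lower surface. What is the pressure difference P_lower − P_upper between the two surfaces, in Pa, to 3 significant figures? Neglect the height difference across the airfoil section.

Bernoulli (same height): P_lower − P_upper = ½ρ(v_upper² − v_lower²).
ΔP = ½·0.932·(101² − 91.0²) = 895 Pa.

895 Pa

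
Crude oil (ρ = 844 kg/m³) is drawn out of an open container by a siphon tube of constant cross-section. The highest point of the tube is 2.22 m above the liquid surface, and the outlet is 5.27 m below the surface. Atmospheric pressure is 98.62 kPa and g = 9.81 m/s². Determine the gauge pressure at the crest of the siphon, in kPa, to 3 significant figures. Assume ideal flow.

P_gauge ≈ -62.0 kPa

From the surface to the outlet (both open to atmosphere, surface at rest): v = √(2g·h_out) = √(2·9.81·5.27) = 10.2 m/s.
The bore is uniform, so the speed at the crest is the same v. Bernoulli surface→crest: P_atm = P_top + ½ρv² + ρg·h_top.
P_top = 98620 − ½·844·10.2² − 844·9.81·2.22 = 36600 Pa. So P_gauge = P_top − P_atm = -62000 Pa.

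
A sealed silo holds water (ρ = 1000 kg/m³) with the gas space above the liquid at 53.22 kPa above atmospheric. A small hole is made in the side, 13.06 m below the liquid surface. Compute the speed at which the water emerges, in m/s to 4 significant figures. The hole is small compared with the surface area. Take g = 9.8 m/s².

Take point 1 at the surface (v₁ ≈ 0) and point 2 at the hole (at atmospheric pressure). Bernoulli: P₁ + ρg h = P_atm + ½ρv₂².
With P₁ − P_atm = 53220 Pa, v₂ = √(2gh + 2ΔP/ρ) = √(2·9.8·13.06 + 2·53220/1000) = 19.04 m/s.

19.04 m/s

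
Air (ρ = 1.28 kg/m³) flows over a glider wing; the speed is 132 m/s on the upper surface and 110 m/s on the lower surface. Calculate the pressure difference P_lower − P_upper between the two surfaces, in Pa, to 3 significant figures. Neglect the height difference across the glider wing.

ΔP ≈ 3410 Pa

With negligible Δh, P + ½ρv² is constant, so P_low − P_up = ½ρ(v_up² − v_low²).
ΔP = ½·1.28·(132² − 110²) = 3410 Pa.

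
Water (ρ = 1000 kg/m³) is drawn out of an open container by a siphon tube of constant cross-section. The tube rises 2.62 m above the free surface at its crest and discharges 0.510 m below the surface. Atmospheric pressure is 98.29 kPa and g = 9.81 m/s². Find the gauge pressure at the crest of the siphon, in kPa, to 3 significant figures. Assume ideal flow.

The outlet speed comes from Torricelli: v = √(2g·0.510) = 3.16 m/s.
The bore is uniform, so the speed at the crest is the same v. Bernoulli surface→crest: P_atm = P_top + ½ρv² + ρg·h_top.
P_top = 98290 − ½·1000·3.16² − 1000·9.81·2.62 = 67600 Pa. So P_gauge = P_top − P_atm = -30700 Pa.

P_gauge = -30.7 kPa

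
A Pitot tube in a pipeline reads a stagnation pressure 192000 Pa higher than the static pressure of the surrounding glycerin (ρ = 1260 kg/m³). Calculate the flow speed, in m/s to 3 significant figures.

v ≈ 17.5 m/s

The dynamic pressure equals the rise in static pressure at the stagnation point: ΔP = ½ρv².
v = √(2ΔP/ρ) = √(2·192000/1260) = 17.5 m/s.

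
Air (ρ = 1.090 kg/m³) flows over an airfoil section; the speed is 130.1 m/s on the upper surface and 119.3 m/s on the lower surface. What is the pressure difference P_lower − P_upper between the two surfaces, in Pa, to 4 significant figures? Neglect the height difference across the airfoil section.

Bernoulli (same height): P_lower − P_upper = ½ρ(v_upper² − v_lower²).
ΔP = ½·1.090·(130.1² − 119.3²) = 1468 Pa.

ΔP ≈ 1468 Pa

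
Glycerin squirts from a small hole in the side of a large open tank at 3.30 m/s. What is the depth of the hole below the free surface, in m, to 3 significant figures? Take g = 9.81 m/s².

0.555 m

Torricelli: v = √(2gh), so h = v²/(2g).
h = 3.30²/(2·9.81) = 10.9/19.62 = 0.555 m.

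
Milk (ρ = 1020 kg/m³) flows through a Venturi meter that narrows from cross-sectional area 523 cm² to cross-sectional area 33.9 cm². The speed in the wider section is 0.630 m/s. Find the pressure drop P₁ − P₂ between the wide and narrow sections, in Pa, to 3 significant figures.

By continuity, v₂ = v₁·A₁/A₂ = 0.630·(523/33.9) = 9.72 m/s.
With no height change, Bernoulli's equation is P₁ + ½ρv₁² = P₂ + ½ρv₂².
P₁ − P₂ = ½·1020·(9.72² − 0.630²) = ½·1020·94.1 = 48000 Pa.

48000 Pa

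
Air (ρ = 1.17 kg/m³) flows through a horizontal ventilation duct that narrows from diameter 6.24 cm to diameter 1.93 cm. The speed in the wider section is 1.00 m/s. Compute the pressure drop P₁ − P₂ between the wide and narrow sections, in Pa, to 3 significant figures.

By continuity, v₂ = v₁·A₁/A₂ = 1.00·(30.6/2.93) = 10.5 m/s.
With no height change, Bernoulli's equation is P₁ + ½ρv₁² = P₂ + ½ρv₂².
P₁ − P₂ = ½·1.17·(10.5² − 1.00²) = ½·1.17·108 = 63.3 Pa.

ΔP ≈ 63.3 Pa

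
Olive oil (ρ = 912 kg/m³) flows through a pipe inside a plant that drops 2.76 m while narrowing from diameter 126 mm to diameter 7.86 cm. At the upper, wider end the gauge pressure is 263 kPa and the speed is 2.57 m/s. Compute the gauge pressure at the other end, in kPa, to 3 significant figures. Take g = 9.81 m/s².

By continuity, v₂ = v₁·A₁/A₂ = 2.57·(125/48.5) = 6.60 m/s.
Energy conservation along the streamline gives P₂ = P₁ − ½ρ(v₂² − v₁²) − ρg(h₂ − h₁).
P₂ = 263000 + ½·912·(2.57² − 6.60²) − 912·9.81·(−2.76) = 263000 + (-16900) − (-24700) = 271000 Pa.

P₂ = 271 kPa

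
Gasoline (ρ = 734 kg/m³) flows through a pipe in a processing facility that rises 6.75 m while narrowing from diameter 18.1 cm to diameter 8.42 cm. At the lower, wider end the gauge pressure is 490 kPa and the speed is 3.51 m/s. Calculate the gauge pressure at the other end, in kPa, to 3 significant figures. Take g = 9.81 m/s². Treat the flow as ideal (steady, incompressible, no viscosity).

Continuity gives A₁v₁ = A₂v₂, so v₂ = (257 cm²)/(55.7 cm²) × 3.51 m/s = 16.2 m/s.
Bernoulli: P₁ + ½ρv₁² + ρg h₁ = P₂ + ½ρv₂² + ρg h₂, so P₂ = P₁ + ½ρ(v₁² − v₂²) − ρg(h₂ − h₁).
P₂ = 490000 + ½·734·(3.51² − 16.2²) − 734·9.81·(+6.75) = 490000 + (-92000) − (48600) = 349000 Pa.

349 kPa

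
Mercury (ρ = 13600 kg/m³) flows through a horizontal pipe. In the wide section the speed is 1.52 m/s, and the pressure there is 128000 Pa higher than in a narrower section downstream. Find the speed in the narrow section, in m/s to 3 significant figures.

v₂ ≈ 4.60 m/s

Horizontal Bernoulli: P₁ + ½ρv₁² = P₂ + ½ρv₂², so v₂² = v₁² + 2(P₁ − P₂)/ρ.
v₂ = √(1.52² + 2·128000/13600) = √(2.31 + 18.8) = 4.60 m/s.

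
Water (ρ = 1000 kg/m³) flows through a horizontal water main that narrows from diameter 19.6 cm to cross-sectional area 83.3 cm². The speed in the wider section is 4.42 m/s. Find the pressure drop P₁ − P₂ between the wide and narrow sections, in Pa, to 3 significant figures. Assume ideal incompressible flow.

ΔP ≈ 118000 Pa

Mass conservation (A₁v₁ = A₂v₂) gives v₂ = 4.42 × 302/83.3 = 16.0 m/s.
Bernoulli (h₁ = h₂): P₁ − P₂ = ½ρ(v₂² − v₁²).
P₁ − P₂ = ½·1000·(16.0² − 4.42²) = ½·1000·237 = 118000 Pa.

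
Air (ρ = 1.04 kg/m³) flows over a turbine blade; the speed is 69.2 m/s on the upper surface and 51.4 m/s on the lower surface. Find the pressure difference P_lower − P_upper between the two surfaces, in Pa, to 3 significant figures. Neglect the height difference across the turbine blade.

The pressure is lower where the speed is higher: ΔP = ½ρ(v_up² − v_low²).
ΔP = ½·1.04·(69.2² − 51.4²) = 1120 Pa.

ΔP = 1120 Pa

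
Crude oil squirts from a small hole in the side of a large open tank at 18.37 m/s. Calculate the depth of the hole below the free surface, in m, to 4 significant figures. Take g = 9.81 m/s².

h ≈ 17.20 m

Torricelli: v = √(2gh), so h = v²/(2g).
h = 18.37²/(2·9.81) = 337.5/19.62 = 17.20 m.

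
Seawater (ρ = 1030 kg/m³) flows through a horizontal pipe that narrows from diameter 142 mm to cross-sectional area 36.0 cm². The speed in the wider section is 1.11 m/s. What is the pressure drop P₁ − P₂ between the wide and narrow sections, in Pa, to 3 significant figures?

11600 Pa

The volume flow rate is constant, so v₂ = (A₁/A₂)v₁ = (158/36.0)·1.11 = 4.88 m/s.
Bernoulli (h₁ = h₂): P₁ − P₂ = ½ρ(v₂² − v₁²).
P₁ − P₂ = ½·1030·(4.88² − 1.11²) = ½·1030·22.6 = 11600 Pa.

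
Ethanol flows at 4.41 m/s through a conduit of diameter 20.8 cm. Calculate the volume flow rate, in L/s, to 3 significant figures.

Q ≈ 150 L/s

Q = A·v = 0.0340 m² × 4.41 m/s = 0.150 m³/s.
Converting: 0.150 m³/s × 1000 = 150 L/s.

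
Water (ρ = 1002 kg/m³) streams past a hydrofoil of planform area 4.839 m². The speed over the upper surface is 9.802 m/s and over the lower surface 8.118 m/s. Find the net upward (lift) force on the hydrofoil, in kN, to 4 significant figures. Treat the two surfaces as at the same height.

73.16 kN

From P + ½ρv² = const at equal height, P_low − P_up = ½ρ(v_up² − v_low²).
ΔP = ½·1002·(9.802² − 8.118²) = 15120 Pa.
Lift = ΔP · A = 15120 × 4.839 = 73160 N.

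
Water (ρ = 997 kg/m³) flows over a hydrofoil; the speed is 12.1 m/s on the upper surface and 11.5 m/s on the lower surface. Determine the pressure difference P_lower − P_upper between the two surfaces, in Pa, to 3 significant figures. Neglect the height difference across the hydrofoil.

ΔP ≈ 7060 Pa

With negligible Δh, P + ½ρv² is constant, so P_low − P_up = ½ρ(v_up² − v_low²).
ΔP = ½·997·(12.1² − 11.5²) = 7060 Pa.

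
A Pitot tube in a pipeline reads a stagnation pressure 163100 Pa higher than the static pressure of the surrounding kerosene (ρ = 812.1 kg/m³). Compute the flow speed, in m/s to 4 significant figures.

v = 20.04 m/s

The dynamic pressure equals the rise in static pressure at the stagnation point: ΔP = ½ρv².
v = √(2ΔP/ρ) = √(2·163100/812.1) = 20.04 m/s.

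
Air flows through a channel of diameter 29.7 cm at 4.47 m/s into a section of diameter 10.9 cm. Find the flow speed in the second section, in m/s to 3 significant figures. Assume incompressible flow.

33.2 m/s

Mass conservation (A₁v₁ = A₂v₂) gives v₂ = 4.47 × 693/93.3 = 33.2 m/s.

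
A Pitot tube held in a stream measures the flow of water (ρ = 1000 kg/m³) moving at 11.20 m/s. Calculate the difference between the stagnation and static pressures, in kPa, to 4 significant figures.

ΔP ≈ 62.72 kPa

The dynamic pressure equals the rise in static pressure at the stagnation point: ΔP = ½ρv².
ΔP = ½·1000·11.20² = 62720 Pa.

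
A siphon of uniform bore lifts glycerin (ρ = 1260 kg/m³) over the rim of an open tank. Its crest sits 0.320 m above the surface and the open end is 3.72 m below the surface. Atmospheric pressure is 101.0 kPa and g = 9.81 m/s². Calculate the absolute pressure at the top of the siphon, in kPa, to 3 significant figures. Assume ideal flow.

51.1 kPa

From the surface to the outlet (both open to atmosphere, surface at rest): v = √(2g·h_out) = √(2·9.81·3.72) = 8.54 m/s.
The bore is uniform, so the speed at the crest is the same v. Bernoulli surface→crest: P_atm = P_top + ½ρv² + ρg·h_top.
P_top = 101000 − ½·1260·8.54² − 1260·9.81·0.320 = 51100 Pa.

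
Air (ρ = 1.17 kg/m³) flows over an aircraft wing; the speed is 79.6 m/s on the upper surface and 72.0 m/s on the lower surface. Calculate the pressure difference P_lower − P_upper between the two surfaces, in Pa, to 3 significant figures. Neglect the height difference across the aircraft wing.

ΔP ≈ 674 Pa

The pressure is lower where the speed is higher: ΔP = ½ρ(v_up² − v_low²).
ΔP = ½·1.17·(79.6² − 72.0²) = 674 Pa.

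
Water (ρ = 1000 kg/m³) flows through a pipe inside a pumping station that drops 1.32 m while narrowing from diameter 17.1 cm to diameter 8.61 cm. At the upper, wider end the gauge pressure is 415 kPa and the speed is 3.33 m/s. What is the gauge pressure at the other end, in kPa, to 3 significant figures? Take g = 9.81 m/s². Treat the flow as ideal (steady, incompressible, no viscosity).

Mass conservation (A₁v₁ = A₂v₂) gives v₂ = 3.33 × 230/58.2 = 13.1 m/s.
Energy conservation along the streamline gives P₂ = P₁ − ½ρ(v₂² − v₁²) − ρg(h₂ − h₁).
P₂ = 415000 + ½·1000·(3.33² − 13.1²) − 1000·9.81·(−1.32) = 415000 + (-80700) − (-12900) = 347000 Pa.

P₂ ≈ 347 kPa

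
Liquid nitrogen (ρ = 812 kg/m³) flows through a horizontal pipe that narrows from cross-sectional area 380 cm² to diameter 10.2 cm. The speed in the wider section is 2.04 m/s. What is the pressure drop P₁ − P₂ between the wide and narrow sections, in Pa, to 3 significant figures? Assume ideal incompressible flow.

The volume flow rate is constant, so v₂ = (A₁/A₂)v₁ = (380/81.7)·2.04 = 9.49 m/s.
Bernoulli (h₁ = h₂): P₁ − P₂ = ½ρ(v₂² − v₁²).
P₁ − P₂ = ½·812·(9.49² − 2.04²) = ½·812·85.8 = 34900 Pa.

ΔP = 34900 Pa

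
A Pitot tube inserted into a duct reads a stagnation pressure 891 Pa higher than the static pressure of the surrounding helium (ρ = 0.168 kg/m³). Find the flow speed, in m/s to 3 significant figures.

v = 103 m/s

Bernoulli between the free stream and the stagnation point: ½ρv² = P_stag − P_static.
v = √(2ΔP/ρ) = √(2·891/0.168) = 103 m/s.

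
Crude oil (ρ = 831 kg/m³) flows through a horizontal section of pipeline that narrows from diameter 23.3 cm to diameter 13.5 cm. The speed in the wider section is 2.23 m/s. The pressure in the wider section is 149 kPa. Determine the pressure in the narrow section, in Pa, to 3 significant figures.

Mass conservation (A₁v₁ = A₂v₂) gives v₂ = 2.23 × 426/143 = 6.64 m/s.
Along the horizontal streamline, P + ½ρv² is constant.
P₂ = P₁ − ½ρ(v₂² − v₁²) = 149000 − ½·831·(6.64² − 2.23²) = 149000 − 16300 = 133000 Pa.

P₂ = 133000 Pa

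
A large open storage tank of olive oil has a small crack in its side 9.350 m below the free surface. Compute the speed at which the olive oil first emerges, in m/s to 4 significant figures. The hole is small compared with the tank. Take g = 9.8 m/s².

Bernoulli from surface to hole (P equal, v_surface ≈ 0): v = √(2gh) = √(2×9.8×9.350) = 13.54 m/s.

13.54 m/s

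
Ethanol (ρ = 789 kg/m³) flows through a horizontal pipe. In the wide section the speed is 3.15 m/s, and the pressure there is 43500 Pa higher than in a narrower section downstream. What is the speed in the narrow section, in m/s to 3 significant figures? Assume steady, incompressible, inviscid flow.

With h₁ = h₂, rearranging Bernoulli gives v₂ = √(v₁² + 2ΔP/ρ).
v₂ = √(3.15² + 2·43500/789) = √(9.92 + 110) = 11.0 m/s.

v₂ ≈ 11.0 m/s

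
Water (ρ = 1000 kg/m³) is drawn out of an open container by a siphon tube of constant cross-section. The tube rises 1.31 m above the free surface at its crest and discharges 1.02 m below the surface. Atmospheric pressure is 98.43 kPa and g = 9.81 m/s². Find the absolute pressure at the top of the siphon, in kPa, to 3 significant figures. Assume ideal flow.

P_top ≈ 75.6 kPa

Bernoulli surface→outlet gives ½v² = g·h_out, so v = √(2·9.81·1.02) = 4.47 m/s.
The bore is uniform, so the speed at the crest is the same v. Bernoulli surface→crest: P_atm = P_top + ½ρv² + ρg·h_top.
P_top = 98430 − ½·1000·4.47² − 1000·9.81·1.31 = 75600 Pa.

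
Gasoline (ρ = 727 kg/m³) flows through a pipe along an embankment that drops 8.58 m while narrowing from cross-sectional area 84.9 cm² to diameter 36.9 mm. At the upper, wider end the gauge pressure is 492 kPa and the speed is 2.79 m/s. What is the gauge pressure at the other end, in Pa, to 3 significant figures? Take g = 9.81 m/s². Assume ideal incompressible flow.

P₂ ≈ 378000 Pa

Mass conservation (A₁v₁ = A₂v₂) gives v₂ = 2.79 × 84.9/10.7 = 22.1 m/s.
Energy conservation along the streamline gives P₂ = P₁ − ½ρ(v₂² − v₁²) − ρg(h₂ − h₁).
P₂ = 492000 + ½·727·(2.79² − 22.1²) − 727·9.81·(−8.58) = 492000 + (-176000) − (-61200) = 378000 Pa.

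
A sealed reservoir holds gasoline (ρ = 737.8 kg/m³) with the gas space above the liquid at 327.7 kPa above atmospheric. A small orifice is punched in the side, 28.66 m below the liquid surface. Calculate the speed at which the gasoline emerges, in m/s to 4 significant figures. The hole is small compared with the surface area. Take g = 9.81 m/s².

Take point 1 at the surface (v₁ ≈ 0) and point 2 at the hole (at atmospheric pressure). Bernoulli: P₁ + ρg h = P_atm + ½ρv₂².
With P₁ − P_atm = 327700 Pa, v₂ = √(2gh + 2ΔP/ρ) = √(2·9.81·28.66 + 2·327700/737.8) = 38.09 m/s.

38.09 m/s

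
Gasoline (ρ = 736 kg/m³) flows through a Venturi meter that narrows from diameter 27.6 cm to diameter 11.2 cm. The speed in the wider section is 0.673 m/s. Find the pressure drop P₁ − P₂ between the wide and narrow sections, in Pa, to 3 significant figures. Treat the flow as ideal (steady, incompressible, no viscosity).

ΔP ≈ 5980 Pa

Continuity gives A₁v₁ = A₂v₂, so v₂ = (598 cm²)/(98.5 cm²) × 0.673 m/s = 4.09 m/s.
With no height change, Bernoulli's equation is P₁ + ½ρv₁² = P₂ + ½ρv₂².
P₁ − P₂ = ½·736·(4.09² − 0.673²) = ½·736·16.3 = 5980 Pa.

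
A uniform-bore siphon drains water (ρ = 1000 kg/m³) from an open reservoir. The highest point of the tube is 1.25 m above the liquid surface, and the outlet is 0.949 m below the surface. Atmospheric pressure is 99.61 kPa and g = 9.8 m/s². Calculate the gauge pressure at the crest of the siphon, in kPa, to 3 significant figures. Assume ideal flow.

P_gauge ≈ -21.6 kPa

The outlet speed comes from Torricelli: v = √(2g·0.949) = 4.31 m/s.
The bore is uniform, so the speed at the crest is the same v. Bernoulli surface→crest: P_atm = P_top + ½ρv² + ρg·h_top.
P_top = 99610 − ½·1000·4.31² − 1000·9.8·1.25 = 78100 Pa. So P_gauge = P_top − P_atm = -21600 Pa.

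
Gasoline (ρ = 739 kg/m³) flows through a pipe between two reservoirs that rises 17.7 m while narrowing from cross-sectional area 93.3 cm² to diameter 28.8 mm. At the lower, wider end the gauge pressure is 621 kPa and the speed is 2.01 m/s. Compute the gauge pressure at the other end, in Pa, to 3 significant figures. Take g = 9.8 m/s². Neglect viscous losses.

P₂ ≈ 188000 Pa

Mass conservation (A₁v₁ = A₂v₂) gives v₂ = 2.01 × 93.3/6.51 = 28.8 m/s.
Applying Bernoulli between the two ends and solving for P₂: P₂ = P₁ + ½ρ(v₁² − v₂²) − ρgΔh.
P₂ = 621000 + ½·739·(2.01² − 28.8²) − 739·9.8·(+17.7) = 621000 + (-305000) − (128000) = 188000 Pa.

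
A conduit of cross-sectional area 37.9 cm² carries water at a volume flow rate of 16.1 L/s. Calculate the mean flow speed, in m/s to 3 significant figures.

v ≈ 4.25 m/s

Q = 16.1 L/s = 0.0161 m³/s.
v = Q/A = 0.0161 / 0.00379 = 4.25 m/s.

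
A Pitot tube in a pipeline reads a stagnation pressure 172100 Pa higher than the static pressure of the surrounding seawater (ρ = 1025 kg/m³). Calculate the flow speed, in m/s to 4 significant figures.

The dynamic pressure equals the rise in static pressure at the stagnation point: ΔP = ½ρv².
v = √(2ΔP/ρ) = √(2·172100/1025) = 18.32 m/s.

v ≈ 18.32 m/s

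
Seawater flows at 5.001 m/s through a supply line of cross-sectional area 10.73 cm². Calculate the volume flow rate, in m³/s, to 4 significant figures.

0.005366 m³/s

Q = A·v = 0.001073 m² × 5.001 m/s = 0.005366 m³/s.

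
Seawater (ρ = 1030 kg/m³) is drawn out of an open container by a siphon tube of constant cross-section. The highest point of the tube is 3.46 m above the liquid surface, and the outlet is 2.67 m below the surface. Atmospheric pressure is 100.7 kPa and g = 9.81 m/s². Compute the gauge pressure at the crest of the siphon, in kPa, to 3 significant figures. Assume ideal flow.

P_gauge ≈ -61.9 kPa

From the surface to the outlet (both open to atmosphere, surface at rest): v = √(2g·h_out) = √(2·9.81·2.67) = 7.24 m/s.
With constant cross-section the crest speed equals v; applying Bernoulli from the surface up to the crest, P_top = P_atm − ½ρv² − ρg·h_top.
P_top = 100700 − ½·1030·7.24² − 1030·9.81·3.46 = 38800 Pa. So P_gauge = P_top − P_atm = -61900 Pa.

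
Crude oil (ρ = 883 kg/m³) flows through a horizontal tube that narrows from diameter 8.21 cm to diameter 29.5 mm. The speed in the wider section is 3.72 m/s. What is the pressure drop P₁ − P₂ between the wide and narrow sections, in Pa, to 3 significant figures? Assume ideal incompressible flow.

360000 Pa

The volume flow rate is constant, so v₂ = (A₁/A₂)v₁ = (52.9/6.83)·3.72 = 28.8 m/s.
Along the horizontal streamline, P + ½ρv² is constant.
P₁ − P₂ = ½·883·(28.8² − 3.72²) = ½·883·816 = 360000 Pa.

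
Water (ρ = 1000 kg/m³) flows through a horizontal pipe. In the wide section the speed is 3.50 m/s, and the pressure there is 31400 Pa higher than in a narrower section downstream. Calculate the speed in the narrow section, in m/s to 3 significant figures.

v₂ ≈ 8.66 m/s

Along the level pipe P + ½ρv² is conserved, hence v₂² = v₁² + 2(P₁ − P₂)/ρ.
v₂ = √(3.50² + 2·31400/1000) = √(12.2 + 62.8) = 8.66 m/s.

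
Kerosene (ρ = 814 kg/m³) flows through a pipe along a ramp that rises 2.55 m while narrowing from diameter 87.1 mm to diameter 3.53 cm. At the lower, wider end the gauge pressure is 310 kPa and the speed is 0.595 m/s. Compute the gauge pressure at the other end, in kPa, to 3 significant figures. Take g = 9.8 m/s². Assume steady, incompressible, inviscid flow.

P₂ ≈ 284 kPa

Continuity gives A₁v₁ = A₂v₂, so v₂ = (59.6 cm²)/(9.79 cm²) × 0.595 m/s = 3.62 m/s.
Applying Bernoulli between the two ends and solving for P₂: P₂ = P₁ + ½ρ(v₁² − v₂²) − ρgΔh.
P₂ = 310000 + ½·814·(0.595² − 3.62²) − 814·9.8·(+2.55) = 310000 + (-5200) − (20300) = 284000 Pa.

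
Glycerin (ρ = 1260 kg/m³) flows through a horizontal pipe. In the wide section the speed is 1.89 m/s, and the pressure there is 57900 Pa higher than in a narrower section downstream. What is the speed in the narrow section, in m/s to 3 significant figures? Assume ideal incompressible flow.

v₂ ≈ 9.77 m/s

With h₁ = h₂, rearranging Bernoulli gives v₂ = √(v₁² + 2ΔP/ρ).
v₂ = √(1.89² + 2·57900/1260) = √(3.57 + 91.9) = 9.77 m/s.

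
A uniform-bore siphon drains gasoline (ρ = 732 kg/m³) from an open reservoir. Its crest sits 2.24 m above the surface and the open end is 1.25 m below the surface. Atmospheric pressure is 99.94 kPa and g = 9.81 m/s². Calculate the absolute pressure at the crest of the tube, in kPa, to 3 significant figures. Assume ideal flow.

From the surface to the outlet (both open to atmosphere, surface at rest): v = √(2g·h_out) = √(2·9.81·1.25) = 4.95 m/s.
With constant cross-section the crest speed equals v; applying Bernoulli from the surface up to the crest, P_top = P_atm − ½ρv² − ρg·h_top.
P_top = 99940 − ½·732·4.95² − 732·9.81·2.24 = 74900 Pa.

74.9 kPa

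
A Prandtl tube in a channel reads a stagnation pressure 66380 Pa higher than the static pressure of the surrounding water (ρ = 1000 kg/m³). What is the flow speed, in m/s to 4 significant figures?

Bernoulli between the free stream and the stagnation point: ½ρv² = P_stag − P_static.
v = √(2ΔP/ρ) = √(2·66380/1000) = 11.52 m/s.

v ≈ 11.52 m/s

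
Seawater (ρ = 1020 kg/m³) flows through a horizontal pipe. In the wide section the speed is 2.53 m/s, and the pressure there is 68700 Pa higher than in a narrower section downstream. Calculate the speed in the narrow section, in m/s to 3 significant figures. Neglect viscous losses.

11.9 m/s

Horizontal Bernoulli: P₁ + ½ρv₁² = P₂ + ½ρv₂², so v₂² = v₁² + 2(P₁ − P₂)/ρ.
v₂ = √(2.53² + 2·68700/1020) = √(6.40 + 135) = 11.9 m/s.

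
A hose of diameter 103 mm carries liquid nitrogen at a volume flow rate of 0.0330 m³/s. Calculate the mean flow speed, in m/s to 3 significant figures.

Q = 0.0330 m³/s = 0.0330 m³/s.
v = Q/A = 0.0330 / 0.00833 = 3.96 m/s.

v = 3.96 m/s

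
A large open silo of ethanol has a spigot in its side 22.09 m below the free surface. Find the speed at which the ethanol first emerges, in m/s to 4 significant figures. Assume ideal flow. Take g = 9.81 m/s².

Torricelli's result v = √(2gh) gives v = √(2·9.81·22.09) = 20.82 m/s.

v = 20.82 m/s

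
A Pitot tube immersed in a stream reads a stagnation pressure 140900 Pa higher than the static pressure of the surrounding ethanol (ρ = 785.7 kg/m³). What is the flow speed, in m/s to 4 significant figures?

Bernoulli between the free stream and the stagnation point: ½ρv² = P_stag − P_static.
v = √(2ΔP/ρ) = √(2·140900/785.7) = 18.94 m/s.

v = 18.94 m/s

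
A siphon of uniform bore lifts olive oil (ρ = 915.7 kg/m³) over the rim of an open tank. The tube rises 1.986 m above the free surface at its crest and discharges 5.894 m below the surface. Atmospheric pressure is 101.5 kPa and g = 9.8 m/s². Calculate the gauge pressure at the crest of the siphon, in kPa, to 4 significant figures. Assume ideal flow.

P_gauge ≈ -70.71 kPa

Bernoulli surface→outlet gives ½v² = g·h_out, so v = √(2·9.8·5.894) = 10.75 m/s.
The bore is uniform, so the speed at the crest is the same v. Bernoulli surface→crest: P_atm = P_top + ½ρv² + ρg·h_top.
P_top = 101500 − ½·915.7·10.75² − 915.7·9.8·1.986 = 30790 Pa. So P_gauge = P_top − P_atm = -70710 Pa.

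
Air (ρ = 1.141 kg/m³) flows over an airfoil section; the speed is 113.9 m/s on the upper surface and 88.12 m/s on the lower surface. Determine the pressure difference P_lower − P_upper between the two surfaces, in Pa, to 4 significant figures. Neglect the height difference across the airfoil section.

Bernoulli (same height): P_lower − P_upper = ½ρ(v_upper² − v_lower²).
ΔP = ½·1.141·(113.9² − 88.12²) = 2971 Pa.

ΔP = 2971 Pa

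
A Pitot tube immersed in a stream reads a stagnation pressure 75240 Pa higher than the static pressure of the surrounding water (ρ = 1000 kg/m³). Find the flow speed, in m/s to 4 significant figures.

v = 12.27 m/s

At the stagnation point the flow is brought to rest, so Bernoulli gives P_stag − P_static = ½ρv².
v = √(2ΔP/ρ) = √(2·75240/1000) = 12.27 m/s.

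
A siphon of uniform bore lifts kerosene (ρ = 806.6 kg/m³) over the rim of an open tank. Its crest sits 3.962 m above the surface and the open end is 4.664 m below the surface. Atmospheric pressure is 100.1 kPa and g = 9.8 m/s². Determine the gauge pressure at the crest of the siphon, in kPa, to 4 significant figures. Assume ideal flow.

P_gauge ≈ -68.19 kPa

From the surface to the outlet (both open to atmosphere, surface at rest): v = √(2g·h_out) = √(2·9.8·4.664) = 9.561 m/s.
Continuity keeps v the same throughout the tube; from surface to crest, P_atm + 0 = P_top + ½ρv² + ρg·h_top.
P_top = 100100 − ½·806.6·9.561² − 806.6·9.8·3.962 = 31910 Pa. So P_gauge = P_top − P_atm = -68190 Pa.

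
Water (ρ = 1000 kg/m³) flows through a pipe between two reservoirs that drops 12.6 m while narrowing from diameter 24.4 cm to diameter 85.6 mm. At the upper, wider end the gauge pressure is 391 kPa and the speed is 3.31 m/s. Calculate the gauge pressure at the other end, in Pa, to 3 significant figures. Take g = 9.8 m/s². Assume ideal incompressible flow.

158000 Pa

The volume flow rate is constant, so v₂ = (A₁/A₂)v₁ = (468/57.5)·3.31 = 26.9 m/s.
Bernoulli: P₁ + ½ρv₁² + ρg h₁ = P₂ + ½ρv₂² + ρg h₂, so P₂ = P₁ + ½ρ(v₁² − v₂²) − ρg(h₂ − h₁).
P₂ = 391000 + ½·1000·(3.31² − 26.9²) − 1000·9.8·(−12.6) = 391000 + (-356000) − (-123000) = 158000 Pa.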